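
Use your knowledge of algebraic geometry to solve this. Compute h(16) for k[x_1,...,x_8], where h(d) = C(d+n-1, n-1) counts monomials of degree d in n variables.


The Hilbert function for the polynomial ring in 8 variables is:
h(d) = C(d+n-1, n-1)
h(16) = C(16+8-1, 8-1) = C(23, 7)
= 23! / (7! * 16!)
= 245157

245157


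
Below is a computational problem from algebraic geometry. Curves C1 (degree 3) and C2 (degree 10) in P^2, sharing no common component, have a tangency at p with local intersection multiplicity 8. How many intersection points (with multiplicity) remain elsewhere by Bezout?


By Bezout's theorem, the total intersection number is d1 * d2.
Total = 3 * 10 = 30
Intersection multiplicity at p = 8
Remaining intersections = 30 - 8 = 22

22


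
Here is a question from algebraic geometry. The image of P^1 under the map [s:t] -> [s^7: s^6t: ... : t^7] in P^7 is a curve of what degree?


The rational normal curve in P^7 is the image of P^1 under the 7-uple Veronese.
A general hyperplane in P^7 pulls back to a degree-7 form on P^1, which has 7 zeros,
so the curve meets a general hyperplane in 7 points. Degree = 7.

7


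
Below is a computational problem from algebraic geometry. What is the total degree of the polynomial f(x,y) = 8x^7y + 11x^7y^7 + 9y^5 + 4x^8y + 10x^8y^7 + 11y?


Examine each term for its total degree (sum of exponents).
  Term '8x^7y' has total degree 7+1 = 8.
  Term '11x^7y^7' has total degree 7+7 = 14.
  Term '9y^5' has total degree 0+5 = 5.
  Term '4x^8y' has total degree 8+1 = 9.
  Term '10x^8y^7' has total degree 8+7 = 15.
  Term '11y' has total degree 0+1 = 1.
The maximum total degree among all terms is 15.

15


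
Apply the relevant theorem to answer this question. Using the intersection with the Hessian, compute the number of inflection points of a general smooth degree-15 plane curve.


For a general smooth plane curve C of degree d, the inflection points are
the intersection of C with its Hessian curve, which has degree 3(d-2).
By Bezout, the total intersection number is d * 3(d-2) = 15 * 39 = 585.
For a general curve every flex is ordinary, so each contributes
multiplicity 1 to C·Hess(C), and the number of distinct inflection
points is 3d(d-2).
Inflection points = 3*15*(15-2) = 3*15*13 = 585

585


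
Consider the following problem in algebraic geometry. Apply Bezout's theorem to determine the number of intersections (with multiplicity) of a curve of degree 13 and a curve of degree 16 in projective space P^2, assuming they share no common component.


Bezout's theorem states the intersection count equals the product of degrees.
Intersection count = 13 * 16 = 208

208


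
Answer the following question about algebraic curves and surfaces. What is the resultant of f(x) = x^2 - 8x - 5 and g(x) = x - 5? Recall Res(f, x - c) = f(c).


For Res(f, x - c), we evaluate f at x = c.
f(5) = 5^2 - 8*5 - 5
= 25 - 40 - 5
= -15 - 5 = -20
Res(f, g) = -20

-20


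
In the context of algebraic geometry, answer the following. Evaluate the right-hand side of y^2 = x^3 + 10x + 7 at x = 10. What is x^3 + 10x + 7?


Compute x^3 + 10x + 7 at x = 10:
x^3 = 10^3 = 1000
10*x = 10*10 = 100
Sum: 1000 + 100 + 7 = 1107

1107


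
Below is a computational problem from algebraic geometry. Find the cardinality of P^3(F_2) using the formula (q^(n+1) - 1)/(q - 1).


P^3(F_2) has (q^(n+1) - 1)/(q - 1) points.
= 2^3 + 2^2 + 2^1 + 2^0
= 8 + 4 + 2 + 1
= 15

15


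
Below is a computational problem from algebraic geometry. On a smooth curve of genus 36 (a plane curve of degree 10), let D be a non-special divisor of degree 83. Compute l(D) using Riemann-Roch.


First, compute the genus of a smooth plane curve of degree 10:
g = (d-1)(d-2)/2 = (10-1)(10-2)/2 = 36
For a non-special divisor D (i.e., h^1(D) = 0), Riemann-Roch gives:
l(D) = deg(D) - g + 1
Since deg(D) = 83 >= 2g - 1 = 71, D is non-special.
l(D) = 83 - 36 + 1 = 48

48


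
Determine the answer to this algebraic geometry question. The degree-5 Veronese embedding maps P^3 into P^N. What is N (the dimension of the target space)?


The Veronese embedding v_d: P^n -> P^N maps each point to all
degree-d monomials in n+1 homogeneous coordinates.
N = C(n+d, d) - 1
N = C(3+5, 5) - 1
N = C(8, 5) - 1
C(8, 5) = 56
N = 56 - 1 = 55

55


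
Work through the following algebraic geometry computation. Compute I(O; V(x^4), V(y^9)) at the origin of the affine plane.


The intersection multiplicity of V(x^a) and V(y^b) at the origin is:
I(O; V(x^4), V(y^9)) = dim_k(k[x,y]/(x^4, y^9))
A basis for k[x,y]/(x^4, y^9) is the set of monomials x^i * y^j
where 0 <= i < 4 and 0 <= j < 9.
The number of such monomials is 4 * 9 = 36

36


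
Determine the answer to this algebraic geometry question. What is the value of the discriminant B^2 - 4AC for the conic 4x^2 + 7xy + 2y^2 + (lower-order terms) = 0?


The discriminant of a conic Ax^2 + Bxy + Cy^2 + ... = 0 is B^2 - 4AC.
B^2 = 7^2 = 49
4AC = 4*4*2 = 32
Discriminant = 49 - 32 = 17

17


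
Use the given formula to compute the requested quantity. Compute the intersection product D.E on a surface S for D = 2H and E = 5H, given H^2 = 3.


Using bilinearity of the intersection pairing on a surface S:
(aH).(bH) = ab * (H.H)
We have H^2 = 3.
D.E = (2H).(5H) = 2*5*3
= 10*3
= 30

30


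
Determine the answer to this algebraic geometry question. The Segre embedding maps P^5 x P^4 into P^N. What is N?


The Segre embedding maps P^m x P^n into P^N via
all products of coordinates from each factor.
N = (m+1)(n+1) - 1
N = (5+1)(4+1) - 1
N = 6*5 - 1
N = 30 - 1 = 29

29


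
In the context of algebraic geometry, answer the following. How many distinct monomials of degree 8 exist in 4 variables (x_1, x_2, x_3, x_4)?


The number of degree-8 monomials in 4 variables is C(d+n-1, n-1).
= C(8+4-1, 4-1) = C(11, 3)
= 165

165


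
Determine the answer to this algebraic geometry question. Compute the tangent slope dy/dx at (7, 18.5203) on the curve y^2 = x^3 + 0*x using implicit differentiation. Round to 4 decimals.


Using implicit differentiation of y^2 = x^3 + 0*x:
2y * dy/dx = 3x^2 + 0
dy/dx = (3x^2 + 0)/(2y)
Numerator: 3*7^2 + 0 = 147
Denominator: 2*18.5203 = 37.0406
dy/dx = 147/37.0406 = 3.9686

3.9686


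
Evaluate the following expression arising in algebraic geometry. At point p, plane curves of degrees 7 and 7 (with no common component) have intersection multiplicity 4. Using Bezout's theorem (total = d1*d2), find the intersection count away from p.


By Bezout's theorem, the total intersection number is d1 * d2.
Total = 7 * 7 = 49
Intersection multiplicity at p = 4
Remaining intersections = 49 - 4 = 45

45


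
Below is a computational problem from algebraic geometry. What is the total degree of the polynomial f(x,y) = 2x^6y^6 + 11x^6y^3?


Examine each term for its total degree (sum of exponents).
  Term '2x^6y^6' has total degree 6+6 = 12.
  Term '11x^6y^3' has total degree 6+3 = 9.
The maximum total degree among all terms is 12.

12


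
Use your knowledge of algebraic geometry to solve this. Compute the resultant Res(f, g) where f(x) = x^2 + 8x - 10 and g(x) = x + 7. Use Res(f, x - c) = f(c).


For Res(f, x - c), we evaluate f at x = c.
f(-7) = (-7)^2 + 8*(-7) - 10
= 49 - 56 - 10
= -7 - 10 = -17
Res(f, g) = -17

-17


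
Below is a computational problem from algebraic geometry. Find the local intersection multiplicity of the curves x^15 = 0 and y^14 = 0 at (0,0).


The intersection multiplicity of V(x^a) and V(y^b) at the origin is:
I(O; V(x^15), V(y^14)) = dim_k(k[x,y]/(x^15, y^14))
A basis for k[x,y]/(x^15, y^14) is the set of monomials x^i * y^j
where 0 <= i < 15 and 0 <= j < 14.
The number of such monomials is 15 * 14 = 210

210


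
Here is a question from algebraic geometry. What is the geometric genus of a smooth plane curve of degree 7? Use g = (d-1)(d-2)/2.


Using the genus formula for smooth plane curves:
g = (d-1)(d-2)/2
g = (7-1)(7-2)/2
g = 6*5/2
g = 30/2 = 15

15


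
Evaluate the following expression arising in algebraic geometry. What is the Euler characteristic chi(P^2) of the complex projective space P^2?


The complex projective space P^2 has one cell in each even real dimension 0, 2, ..., 4.
The cohomology groups are H^{2k}(P^2) = Z for k = 0,...,2, and 0 otherwise.
Euler characteristic = sum of Betti numbers = 1 per even-dimensional cohomology group.
chi(P^2) = 2 + 1 = 3

3


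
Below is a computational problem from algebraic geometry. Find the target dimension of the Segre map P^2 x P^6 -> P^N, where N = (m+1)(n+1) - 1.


The Segre embedding maps P^m x P^n into P^N via
all products of coordinates from each factor.
N = (m+1)(n+1) - 1
N = (2+1)(6+1) - 1
N = 3*7 - 1
N = 21 - 1 = 20

20


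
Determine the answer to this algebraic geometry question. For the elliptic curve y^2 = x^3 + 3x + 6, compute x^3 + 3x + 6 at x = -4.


Compute x^3 + 3x + 6 at x = -4:
x^3 = (-4)^3 = -64
3*x = 3*(-4) = -12
Sum: -64 - 12 + 6 = -70

-70


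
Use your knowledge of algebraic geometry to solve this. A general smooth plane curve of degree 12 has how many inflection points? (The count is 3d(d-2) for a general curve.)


For a general smooth plane curve C of degree d, the inflection points are
the intersection of C with its Hessian curve, which has degree 3(d-2).
By Bezout, the total intersection number is d * 3(d-2) = 12 * 30 = 360.
For a general curve every flex is ordinary, so each contributes
multiplicity 1 to C·Hess(C), and the number of distinct inflection
points is 3d(d-2).
Inflection points = 3*12*(12-2) = 3*12*10 = 360

360


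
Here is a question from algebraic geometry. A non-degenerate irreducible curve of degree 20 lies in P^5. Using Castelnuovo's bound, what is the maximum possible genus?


Castelnuovo's bound: write d - 1 = m(r-1) + epsilon with 0 <= epsilon < r-1.
d - 1 = 20 - 1 = 19
r - 1 = 5 - 1 = 4
19 = 4*4 + 3, so m = 4, epsilon = 3
pi(d, r) = m(m-1)(r-1)/2 + m*epsilon
= 4*3*4/2 + 4*3
= 48/2 + 12
= 24 + 12 = 36

36


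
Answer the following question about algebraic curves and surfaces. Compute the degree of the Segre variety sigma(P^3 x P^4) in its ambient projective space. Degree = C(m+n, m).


The degree of the Segre variety P^3 x P^4 is C(m+n, m).
= C(7, 3)
= 35

35


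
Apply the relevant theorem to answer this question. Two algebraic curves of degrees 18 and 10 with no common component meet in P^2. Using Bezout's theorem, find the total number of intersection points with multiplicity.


Bezout's theorem states the intersection count equals the product of degrees.
Intersection count = 18 * 10 = 180

180


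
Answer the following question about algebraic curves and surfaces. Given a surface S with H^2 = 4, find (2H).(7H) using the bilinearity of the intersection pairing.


Using bilinearity of the intersection pairing on a surface S:
(aH).(bH) = ab * (H.H)
We have H^2 = 4.
D.E = (2H).(7H) = 2*7*4
= 14*4
= 56

56


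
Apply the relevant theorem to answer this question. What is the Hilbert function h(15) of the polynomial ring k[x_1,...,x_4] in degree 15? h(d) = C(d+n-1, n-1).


The Hilbert function for the polynomial ring in 4 variables is:
h(d) = C(d+n-1, n-1)
h(15) = C(15+4-1, 4-1) = C(18, 3)
= 18! / (3! * 15!)
= 816

816


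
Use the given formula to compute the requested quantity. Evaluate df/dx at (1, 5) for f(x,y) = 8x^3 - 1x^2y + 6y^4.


df/dx = 3*8*x^2 + 2*(-1)*x^1*y
At (1,5): 3*8*1^2 + 2*(-1)*1^1*5
= 24 - 10
= 14

14


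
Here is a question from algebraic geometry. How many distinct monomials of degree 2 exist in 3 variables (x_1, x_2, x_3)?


The number of degree-2 monomials in 3 variables is C(d+n-1, n-1).
= C(2+3-1, 3-1) = C(4, 2)
= 6

6


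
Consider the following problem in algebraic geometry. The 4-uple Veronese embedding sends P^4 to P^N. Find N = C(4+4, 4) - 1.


The Veronese embedding v_d: P^n -> P^N maps each point to all
degree-d monomials in n+1 homogeneous coordinates.
N = C(n+d, d) - 1
N = C(4+4, 4) - 1
N = C(8, 4) - 1
C(8, 4) = 70
N = 70 - 1 = 69

69


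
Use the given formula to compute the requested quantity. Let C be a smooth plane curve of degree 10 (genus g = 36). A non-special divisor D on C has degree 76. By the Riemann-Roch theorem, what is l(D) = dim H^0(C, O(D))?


First, compute the genus of a smooth plane curve of degree 10:
g = (d-1)(d-2)/2 = (10-1)(10-2)/2 = 36
For a non-special divisor D (i.e., h^1(D) = 0), Riemann-Roch gives:
l(D) = deg(D) - g + 1
Since deg(D) = 76 >= 2g - 1 = 71, D is non-special.
l(D) = 76 - 36 + 1 = 41

41


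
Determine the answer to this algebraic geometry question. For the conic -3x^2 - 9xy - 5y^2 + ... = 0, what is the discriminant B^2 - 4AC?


The discriminant of a conic Ax^2 + Bxy + Cy^2 + ... = 0 is B^2 - 4AC.
B^2 = (-9)^2 = 81
4AC = 4*(-3)*(-5) = 60
Discriminant = 81 - 60 = 21

21


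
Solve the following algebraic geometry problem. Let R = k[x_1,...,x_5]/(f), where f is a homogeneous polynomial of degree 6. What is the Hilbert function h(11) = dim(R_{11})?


For R = k[x_1,...,x_n]/(f) with f homogeneous of degree e:
The Hilbert series is (1 - t^e)/(1 - t)^n.
So h(d) = C(d+n-1, n-1) - C(d-e+n-1, n-1) for d >= e.
With n=5, e=6, d=11:
C(11+5-1, 5-1) = C(15, 4) = 1365
C(11-6+5-1, 5-1) = C(9, 4) = 126
h(11) = 1365 - 126 = 1239

1239


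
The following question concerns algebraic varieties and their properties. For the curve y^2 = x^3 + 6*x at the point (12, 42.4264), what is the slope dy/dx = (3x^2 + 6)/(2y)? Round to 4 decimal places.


Using implicit differentiation of y^2 = x^3 + 6*x:
2y * dy/dx = 3x^2 + 6
dy/dx = (3x^2 + 6)/(2y)
Numerator: 3*12^2 + 6 = 438
Denominator: 2*42.4264 = 84.8528
dy/dx = 438/84.8528 = 5.1619

5.1619


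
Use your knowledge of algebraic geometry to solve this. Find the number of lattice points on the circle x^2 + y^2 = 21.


Systematically check integer values of x where x^2 <= 21.
For each valid x, check if 21 - x^2 is a perfect square.
Total integer solutions found: 0

0


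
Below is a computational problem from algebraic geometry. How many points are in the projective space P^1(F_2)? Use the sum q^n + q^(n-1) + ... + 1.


P^1(F_2) has (q^(n+1) - 1)/(q - 1) points.
= 2^1 + 2^0
= 2 + 1
= 3

3


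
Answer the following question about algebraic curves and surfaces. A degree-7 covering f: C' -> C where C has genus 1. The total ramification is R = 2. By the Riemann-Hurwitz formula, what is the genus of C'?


Riemann-Hurwitz formula: 2g' - 2 = d(2g - 2) + R
Given: d = 7, g = 1, R = 2
2g' - 2 = 7*(2*1 - 2) + 2
2g' - 2 = 7*0 + 2
2g' - 2 = 0 + 2 = 2
2g' = 4
g' = 2

2


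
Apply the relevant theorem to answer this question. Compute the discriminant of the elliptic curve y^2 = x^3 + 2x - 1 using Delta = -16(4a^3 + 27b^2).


Compute each component:
4a^3 = 4*2^3 = 4*8 = 32
27b^2 = 27*(-1)^2 = 27*1 = 27
4a^3 + 27b^2 = 32 + 27 = 59
Delta = -16*59 = -944

-944


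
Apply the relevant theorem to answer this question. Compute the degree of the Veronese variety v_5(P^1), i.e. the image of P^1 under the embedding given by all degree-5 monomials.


The Veronese variety v_5(P^1) has degree d^r.
d^r = 5^1 = 5

5


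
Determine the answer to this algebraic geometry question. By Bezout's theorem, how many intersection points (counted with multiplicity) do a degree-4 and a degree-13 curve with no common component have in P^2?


Bezout's theorem states the intersection count equals the product of degrees.
Intersection count = 4 * 13 = 52

52


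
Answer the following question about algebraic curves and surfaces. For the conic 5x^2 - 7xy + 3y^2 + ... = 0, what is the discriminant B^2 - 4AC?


The discriminant of a conic Ax^2 + Bxy + Cy^2 + ... = 0 is B^2 - 4AC.
B^2 = (-7)^2 = 49
4AC = 4*5*3 = 60
Discriminant = 49 - 60 = -11

-11


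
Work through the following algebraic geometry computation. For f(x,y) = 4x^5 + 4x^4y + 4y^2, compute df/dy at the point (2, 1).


df/dy = 4*x^4 + 2*4*y^1
At (2,1): 4*2^4 + 2*4*1^1
= 64 + 8
= 72

72


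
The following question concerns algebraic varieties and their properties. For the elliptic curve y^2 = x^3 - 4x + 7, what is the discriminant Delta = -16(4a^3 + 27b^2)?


Compute each component:
4a^3 = 4*(-4)^3 = 4*(-64) = -256
27b^2 = 27*7^2 = 27*49 = 1323
4a^3 + 27b^2 = -256 + 1323 = 1067
Delta = -16*1067 = -17072

-17072


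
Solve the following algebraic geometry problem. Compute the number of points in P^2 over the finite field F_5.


P^2(F_5) has (q^(n+1) - 1)/(q - 1) points.
= 5^2 + 5^1 + 5^0
= 25 + 5 + 1
= 31

31


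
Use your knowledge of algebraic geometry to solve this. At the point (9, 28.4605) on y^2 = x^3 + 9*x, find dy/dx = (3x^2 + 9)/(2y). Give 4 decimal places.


Using implicit differentiation of y^2 = x^3 + 9*x:
2y * dy/dx = 3x^2 + 9
dy/dx = (3x^2 + 9)/(2y)
Numerator: 3*9^2 + 9 = 252
Denominator: 2*28.4605 = 56.921
dy/dx = 252/56.921 = 4.4272

4.4272


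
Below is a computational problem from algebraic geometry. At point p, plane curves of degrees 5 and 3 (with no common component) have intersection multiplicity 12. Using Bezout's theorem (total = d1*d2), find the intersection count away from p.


By Bezout's theorem, the total intersection number is d1 * d2.
Total = 5 * 3 = 15
Intersection multiplicity at p = 12
Remaining intersections = 15 - 12 = 3

3


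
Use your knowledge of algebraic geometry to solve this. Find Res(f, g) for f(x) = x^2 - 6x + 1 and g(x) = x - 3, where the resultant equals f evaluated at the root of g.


For Res(f, x - c), we evaluate f at x = c.
f(3) = 3^2 - 6*3 + 1
= 9 - 18 + 1
= -9 + 1 = -8
Res(f, g) = -8

-8


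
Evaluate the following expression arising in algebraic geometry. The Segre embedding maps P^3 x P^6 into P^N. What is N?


The Segre embedding maps P^m x P^n into P^N via
all products of coordinates from each factor.
N = (m+1)(n+1) - 1
N = (3+1)(6+1) - 1
N = 4*7 - 1
N = 28 - 1 = 27

27


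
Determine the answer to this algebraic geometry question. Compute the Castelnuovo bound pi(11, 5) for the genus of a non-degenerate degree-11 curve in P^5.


Castelnuovo's bound: write d - 1 = m(r-1) + epsilon with 0 <= epsilon < r-1.
d - 1 = 11 - 1 = 10
r - 1 = 5 - 1 = 4
10 = 2*4 + 2, so m = 2, epsilon = 2
pi(d, r) = m(m-1)(r-1)/2 + m*epsilon
= 2*1*4/2 + 2*2
= 8/2 + 4
= 4 + 4 = 8

8


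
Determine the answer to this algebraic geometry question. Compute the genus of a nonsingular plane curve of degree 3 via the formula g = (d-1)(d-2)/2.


Using the genus formula for smooth plane curves:
g = (d-1)(d-2)/2
g = (3-1)(3-2)/2
g = 2*1/2
g = 2/2 = 1

1


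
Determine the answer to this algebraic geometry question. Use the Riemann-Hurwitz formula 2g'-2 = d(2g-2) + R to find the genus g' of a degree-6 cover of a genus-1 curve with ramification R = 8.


Riemann-Hurwitz formula: 2g' - 2 = d(2g - 2) + R
Given: d = 6, g = 1, R = 8
2g' - 2 = 6*(2*1 - 2) + 8
2g' - 2 = 6*0 + 8
2g' - 2 = 0 + 8 = 8
2g' = 10
g' = 5

5


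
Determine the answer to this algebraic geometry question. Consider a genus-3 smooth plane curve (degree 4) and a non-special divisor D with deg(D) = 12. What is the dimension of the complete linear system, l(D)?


First, compute the genus of a smooth plane curve of degree 4:
g = (d-1)(d-2)/2 = (4-1)(4-2)/2 = 3
For a non-special divisor D (i.e., h^1(D) = 0), Riemann-Roch gives:
l(D) = deg(D) - g + 1
Since deg(D) = 12 >= 2g - 1 = 5, D is non-special.
l(D) = 12 - 3 + 1 = 10

10


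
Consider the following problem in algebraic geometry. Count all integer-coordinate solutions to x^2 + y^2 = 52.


Systematically check integer values of x where x^2 <= 52.
For each valid x, check if 52 - x^2 is a perfect square.
x=4: 52 - 16 = 36, sqrt = 6 (valid)
x=6: 52 - 36 = 16, sqrt = 4 (valid)
Total integer solutions found: 8

8


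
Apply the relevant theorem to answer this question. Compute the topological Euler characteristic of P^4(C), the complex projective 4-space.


The complex projective space P^4 has one cell in each even real dimension 0, 2, ..., 8.
The cohomology groups are H^{2k}(P^4) = Z for k = 0,...,4, and 0 otherwise.
Euler characteristic = sum of Betti numbers = 1 per even-dimensional cohomology group.
chi(P^4) = 4 + 1 = 5

5


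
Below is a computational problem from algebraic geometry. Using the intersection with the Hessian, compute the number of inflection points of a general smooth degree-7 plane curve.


For a general smooth plane curve C of degree d, the inflection points are
the intersection of C with its Hessian curve, which has degree 3(d-2).
By Bezout, the total intersection number is d * 3(d-2) = 7 * 15 = 105.
For a general curve every flex is ordinary, so each contributes
multiplicity 1 to C·Hess(C), and the number of distinct inflection
points is 3d(d-2).
Inflection points = 3*7*(7-2) = 3*7*5 = 105

105


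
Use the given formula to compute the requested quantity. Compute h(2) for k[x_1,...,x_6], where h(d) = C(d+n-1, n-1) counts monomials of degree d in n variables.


The Hilbert function for the polynomial ring in 6 variables is:
h(d) = C(d+n-1, n-1)
h(2) = C(2+6-1, 6-1) = C(7, 5)
= 7! / (5! * 2!)
= 21

21


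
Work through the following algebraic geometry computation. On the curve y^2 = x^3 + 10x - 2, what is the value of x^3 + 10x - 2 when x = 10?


Compute x^3 + 10x - 2 at x = 10:
x^3 = 10^3 = 1000
10*x = 10*10 = 100
Sum: 1000 + 100 - 2 = 1098

1098


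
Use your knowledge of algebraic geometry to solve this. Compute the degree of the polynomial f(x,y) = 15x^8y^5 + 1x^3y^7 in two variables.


Examine each term for its total degree (sum of exponents).
  Term '15x^8y^5' has total degree 8+5 = 13.
  Term '1x^3y^7' has total degree 3+7 = 10.
The maximum total degree among all terms is 13.

13


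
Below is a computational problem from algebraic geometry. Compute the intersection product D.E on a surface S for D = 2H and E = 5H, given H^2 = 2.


Using bilinearity of the intersection pairing on a surface S:
(aH).(bH) = ab * (H.H)
We have H^2 = 2.
D.E = (2H).(5H) = 2*5*2
= 10*2
= 20

20


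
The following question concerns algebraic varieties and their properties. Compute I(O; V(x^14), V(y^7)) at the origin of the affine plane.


The intersection multiplicity of V(x^a) and V(y^b) at the origin is:
I(O; V(x^14), V(y^7)) = dim_k(k[x,y]/(x^14, y^7))
A basis for k[x,y]/(x^14, y^7) is the set of monomials x^i * y^j
where 0 <= i < 14 and 0 <= j < 7.
The number of such monomials is 14 * 7 = 98

98


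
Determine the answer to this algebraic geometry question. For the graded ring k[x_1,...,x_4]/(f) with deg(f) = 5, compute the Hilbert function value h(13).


For R = k[x_1,...,x_n]/(f) with f homogeneous of degree e:
The Hilbert series is (1 - t^e)/(1 - t)^n.
So h(d) = C(d+n-1, n-1) - C(d-e+n-1, n-1) for d >= e.
With n=4, e=5, d=13:
C(13+4-1, 4-1) = C(16, 3) = 560
C(13-5+4-1, 4-1) = C(11, 3) = 165
h(13) = 560 - 165 = 395

395


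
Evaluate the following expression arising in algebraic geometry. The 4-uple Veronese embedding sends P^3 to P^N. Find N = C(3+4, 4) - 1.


The Veronese embedding v_d: P^n -> P^N maps each point to all
degree-d monomials in n+1 homogeneous coordinates.
N = C(n+d, d) - 1
N = C(3+4, 4) - 1
N = C(7, 4) - 1
C(7, 4) = 35
N = 35 - 1 = 34

34


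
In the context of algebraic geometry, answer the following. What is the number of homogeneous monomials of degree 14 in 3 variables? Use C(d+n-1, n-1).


The number of degree-14 monomials in 3 variables is C(d+n-1, n-1).
= C(14+3-1, 3-1) = C(16, 2)
= 120

120


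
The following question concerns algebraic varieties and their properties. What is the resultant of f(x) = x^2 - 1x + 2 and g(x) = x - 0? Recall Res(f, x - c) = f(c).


For Res(f, x - c), we evaluate f at x = c.
f(0) = 0^2 - 1*0 + 2
= 0 + 0 + 2
= 0 + 2 = 2
Res(f, g) = 2

2


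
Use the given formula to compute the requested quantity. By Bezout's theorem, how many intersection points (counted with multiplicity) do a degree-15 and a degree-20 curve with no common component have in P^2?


Bezout's theorem states the intersection count equals the product of degrees.
Intersection count = 15 * 20 = 300

300


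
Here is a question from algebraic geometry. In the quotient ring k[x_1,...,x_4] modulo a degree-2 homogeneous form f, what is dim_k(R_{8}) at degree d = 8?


For R = k[x_1,...,x_n]/(f) with f homogeneous of degree e:
The Hilbert series is (1 - t^e)/(1 - t)^n.
So h(d) = C(d+n-1, n-1) - C(d-e+n-1, n-1) for d >= e.
With n=4, e=2, d=8:
C(8+4-1, 4-1) = C(11, 3) = 165
C(8-2+4-1, 4-1) = C(9, 3) = 84
h(8) = 165 - 84 = 81

81


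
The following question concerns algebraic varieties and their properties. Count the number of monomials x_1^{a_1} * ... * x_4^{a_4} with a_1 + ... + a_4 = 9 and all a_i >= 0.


The number of degree-9 monomials in 4 variables is C(d+n-1, n-1).
= C(9+4-1, 4-1) = C(12, 3)
= 220

220


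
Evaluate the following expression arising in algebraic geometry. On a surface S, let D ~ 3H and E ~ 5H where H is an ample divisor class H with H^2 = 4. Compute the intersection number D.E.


Using bilinearity of the intersection pairing on a surface S:
(aH).(bH) = ab * (H.H)
We have H^2 = 4.
D.E = (3H).(5H) = 3*5*4
= 15*4
= 60

60


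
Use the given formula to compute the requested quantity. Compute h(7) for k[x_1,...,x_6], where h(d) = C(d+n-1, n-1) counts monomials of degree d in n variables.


The Hilbert function for the polynomial ring in 6 variables is:
h(d) = C(d+n-1, n-1)
h(7) = C(7+6-1, 6-1) = C(12, 5)
= 12! / (5! * 7!)
= 792

792


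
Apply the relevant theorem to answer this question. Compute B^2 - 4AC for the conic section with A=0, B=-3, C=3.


The discriminant of a conic Ax^2 + Bxy + Cy^2 + ... = 0 is B^2 - 4AC.
B^2 = (-3)^2 = 9
4AC = 4*0*3 = 0
Discriminant = 9 + 0 = 9

9


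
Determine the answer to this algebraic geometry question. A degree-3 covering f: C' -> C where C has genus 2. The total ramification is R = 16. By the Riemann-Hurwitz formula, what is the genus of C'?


Riemann-Hurwitz formula: 2g' - 2 = d(2g - 2) + R
Given: d = 3, g = 2, R = 16
2g' - 2 = 3*(2*2 - 2) + 16
2g' - 2 = 3*2 + 16
2g' - 2 = 6 + 16 = 22
2g' = 24
g' = 12

12


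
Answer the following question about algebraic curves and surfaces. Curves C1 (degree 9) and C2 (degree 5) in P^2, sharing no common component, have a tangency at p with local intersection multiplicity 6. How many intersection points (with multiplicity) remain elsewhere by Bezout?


By Bezout's theorem, the total intersection number is d1 * d2.
Total = 9 * 5 = 45
Intersection multiplicity at p = 6
Remaining intersections = 45 - 6 = 39

39


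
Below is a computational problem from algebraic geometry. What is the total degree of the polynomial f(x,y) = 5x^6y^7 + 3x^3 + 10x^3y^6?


Examine each term for its total degree (sum of exponents).
  Term '5x^6y^7' has total degree 6+7 = 13.
  Term '3x^3' has total degree 3+0 = 3.
  Term '10x^3y^6' has total degree 3+6 = 9.
The maximum total degree among all terms is 13.

13


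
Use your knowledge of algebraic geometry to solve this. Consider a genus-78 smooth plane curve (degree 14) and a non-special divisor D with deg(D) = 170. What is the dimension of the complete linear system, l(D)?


First, compute the genus of a smooth plane curve of degree 14:
g = (d-1)(d-2)/2 = (14-1)(14-2)/2 = 78
For a non-special divisor D (i.e., h^1(D) = 0), Riemann-Roch gives:
l(D) = deg(D) - g + 1
Since deg(D) = 170 >= 2g - 1 = 155, D is non-special.
l(D) = 170 - 78 + 1 = 93

93


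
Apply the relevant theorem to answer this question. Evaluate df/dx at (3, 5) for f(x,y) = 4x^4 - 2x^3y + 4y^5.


df/dx = 4*4*x^3 + 3*(-2)*x^2*y
At (3,5): 4*4*3^3 + 3*(-2)*3^2*5
= 432 - 270
= 162

162


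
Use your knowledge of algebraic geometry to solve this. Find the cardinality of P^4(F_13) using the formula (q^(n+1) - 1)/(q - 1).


P^4(F_13) has (q^(n+1) - 1)/(q - 1) points.
= 13^4 + 13^3 + 13^2 + 13^1 + 13^0
= 28561 + 2197 + 169 + 13 + 1
= 30941

30941


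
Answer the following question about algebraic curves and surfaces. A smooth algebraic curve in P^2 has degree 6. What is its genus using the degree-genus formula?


Using the genus formula for smooth plane curves:
g = (d-1)(d-2)/2
g = (6-1)(6-2)/2
g = 5*4/2
g = 20/2 = 10

10


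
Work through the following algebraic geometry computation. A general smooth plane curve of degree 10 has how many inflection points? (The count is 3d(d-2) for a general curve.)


For a general smooth plane curve C of degree d, the inflection points are
the intersection of C with its Hessian curve, which has degree 3(d-2).
By Bezout, the total intersection number is d * 3(d-2) = 10 * 24 = 240.
For a general curve every flex is ordinary, so each contributes
multiplicity 1 to C·Hess(C), and the number of distinct inflection
points is 3d(d-2).
Inflection points = 3*10*(10-2) = 3*10*8 = 240

240


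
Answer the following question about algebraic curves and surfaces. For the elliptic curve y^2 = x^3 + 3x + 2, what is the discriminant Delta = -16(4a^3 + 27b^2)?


Compute each component:
4a^3 = 4*3^3 = 4*27 = 108
27b^2 = 27*2^2 = 27*4 = 108
4a^3 + 27b^2 = 108 + 108 = 216
Delta = -16*216 = -3456

-3456


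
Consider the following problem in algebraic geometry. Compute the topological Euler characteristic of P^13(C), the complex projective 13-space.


The complex projective space P^13 has one cell in each even real dimension 0, 2, ..., 26.
The cohomology groups are H^{2k}(P^13) = Z for k = 0,...,13, and 0 otherwise.
Euler characteristic = sum of Betti numbers = 1 per even-dimensional cohomology group.
chi(P^13) = 13 + 1 = 14

14


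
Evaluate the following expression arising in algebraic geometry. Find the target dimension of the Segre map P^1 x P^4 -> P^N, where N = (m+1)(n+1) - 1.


The Segre embedding maps P^m x P^n into P^N via
all products of coordinates from each factor.
N = (m+1)(n+1) - 1
N = (1+1)(4+1) - 1
N = 2*5 - 1
N = 10 - 1 = 9

9


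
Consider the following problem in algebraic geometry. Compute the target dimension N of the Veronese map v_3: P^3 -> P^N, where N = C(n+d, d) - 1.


The Veronese embedding v_d: P^n -> P^N maps each point to all
degree-d monomials in n+1 homogeneous coordinates.
N = C(n+d, d) - 1
N = C(3+3, 3) - 1
N = C(6, 3) - 1
C(6, 3) = 20
N = 20 - 1 = 19

19


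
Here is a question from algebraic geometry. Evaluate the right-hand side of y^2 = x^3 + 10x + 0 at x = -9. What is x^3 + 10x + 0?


Compute x^3 + 10x + 0 at x = -9:
x^3 = (-9)^3 = -729
10*x = 10*(-9) = -90
Sum: -729 - 90 + 0 = -819

-819


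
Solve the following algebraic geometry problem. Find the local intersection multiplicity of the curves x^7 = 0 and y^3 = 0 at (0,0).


The intersection multiplicity of V(x^a) and V(y^b) at the origin is:
I(O; V(x^7), V(y^3)) = dim_k(k[x,y]/(x^7, y^3))
A basis for k[x,y]/(x^7, y^3) is the set of monomials x^i * y^j
where 0 <= i < 7 and 0 <= j < 3.
The number of such monomials is 7 * 3 = 21

21


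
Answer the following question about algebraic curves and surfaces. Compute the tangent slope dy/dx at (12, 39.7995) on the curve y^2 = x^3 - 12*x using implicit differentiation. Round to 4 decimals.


Using implicit differentiation of y^2 = x^3 - 12*x:
2y * dy/dx = 3x^2 - 12
dy/dx = (3x^2 - 12)/(2y)
Numerator: 3*12^2 - 12 = 420
Denominator: 2*39.7995 = 79.599
dy/dx = 420/79.599 = 5.2764

5.2764


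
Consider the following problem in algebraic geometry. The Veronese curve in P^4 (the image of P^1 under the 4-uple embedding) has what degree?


The rational normal curve in P^4 is the image of P^1 under the 4-uple Veronese.
A general hyperplane in P^4 pulls back to a degree-4 form on P^1, which has 4 zeros,
so the curve meets a general hyperplane in 4 points. Degree = 4.

4


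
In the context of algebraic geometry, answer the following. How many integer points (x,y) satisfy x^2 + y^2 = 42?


Systematically check integer values of x where x^2 <= 42.
For each valid x, check if 42 - x^2 is a perfect square.
Total integer solutions found: 0

0


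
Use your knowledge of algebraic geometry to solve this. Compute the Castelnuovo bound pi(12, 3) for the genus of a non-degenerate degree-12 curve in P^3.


Castelnuovo's bound: write d - 1 = m(r-1) + epsilon with 0 <= epsilon < r-1.
d - 1 = 12 - 1 = 11
r - 1 = 3 - 1 = 2
11 = 5*2 + 1, so m = 5, epsilon = 1
pi(d, r) = m(m-1)(r-1)/2 + m*epsilon
= 5*4*2/2 + 5*1
= 40/2 + 5
= 20 + 5 = 25

25


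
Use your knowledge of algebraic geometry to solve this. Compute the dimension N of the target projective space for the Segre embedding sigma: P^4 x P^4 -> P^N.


The Segre embedding maps P^m x P^n into P^N via
all products of coordinates from each factor.
N = (m+1)(n+1) - 1
N = (4+1)(4+1) - 1
N = 5*5 - 1
N = 25 - 1 = 24

24


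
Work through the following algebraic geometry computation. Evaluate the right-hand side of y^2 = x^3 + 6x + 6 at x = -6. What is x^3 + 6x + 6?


Compute x^3 + 6x + 6 at x = -6:
x^3 = (-6)^3 = -216
6*x = 6*(-6) = -36
Sum: -216 - 36 + 6 = -246

-246


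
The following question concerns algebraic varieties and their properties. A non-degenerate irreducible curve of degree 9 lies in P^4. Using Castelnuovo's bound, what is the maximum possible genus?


Castelnuovo's bound: write d - 1 = m(r-1) + epsilon with 0 <= epsilon < r-1.
d - 1 = 9 - 1 = 8
r - 1 = 4 - 1 = 3
8 = 2*3 + 2, so m = 2, epsilon = 2
pi(d, r) = m(m-1)(r-1)/2 + m*epsilon
= 2*1*3/2 + 2*2
= 6/2 + 4
= 3 + 4 = 7

7


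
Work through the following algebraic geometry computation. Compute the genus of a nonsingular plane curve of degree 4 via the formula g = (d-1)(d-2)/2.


Using the genus formula for smooth plane curves:
g = (d-1)(d-2)/2
g = (4-1)(4-2)/2
g = 3*2/2
g = 6/2 = 3

3


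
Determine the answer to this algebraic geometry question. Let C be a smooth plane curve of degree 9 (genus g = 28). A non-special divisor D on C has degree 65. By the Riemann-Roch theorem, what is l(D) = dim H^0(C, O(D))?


First, compute the genus of a smooth plane curve of degree 9:
g = (d-1)(d-2)/2 = (9-1)(9-2)/2 = 28
For a non-special divisor D (i.e., h^1(D) = 0), Riemann-Roch gives:
l(D) = deg(D) - g + 1
Since deg(D) = 65 >= 2g - 1 = 55, D is non-special.
l(D) = 65 - 28 + 1 = 38

38


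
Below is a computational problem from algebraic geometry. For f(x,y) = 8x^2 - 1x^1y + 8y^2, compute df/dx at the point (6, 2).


df/dx = 2*8*x^1 + 1*(-1)*x^0*y
At (6,2): 2*8*6^1 + 1*(-1)*6^0*2
= 96 - 2
= 94

94


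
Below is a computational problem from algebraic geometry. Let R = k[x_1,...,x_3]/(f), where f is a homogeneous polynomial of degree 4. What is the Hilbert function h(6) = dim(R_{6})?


For R = k[x_1,...,x_n]/(f) with f homogeneous of degree e:
The Hilbert series is (1 - t^e)/(1 - t)^n.
So h(d) = C(d+n-1, n-1) - C(d-e+n-1, n-1) for d >= e.
With n=3, e=4, d=6:
C(6+3-1, 3-1) = C(8, 2) = 28
C(6-4+3-1, 3-1) = C(4, 2) = 6
h(6) = 28 - 6 = 22

22


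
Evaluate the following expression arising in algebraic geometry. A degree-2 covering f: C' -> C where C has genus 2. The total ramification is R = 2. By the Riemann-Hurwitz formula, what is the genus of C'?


Riemann-Hurwitz formula: 2g' - 2 = d(2g - 2) + R
Given: d = 2, g = 2, R = 2
2g' - 2 = 2*(2*2 - 2) + 2
2g' - 2 = 2*2 + 2
2g' - 2 = 4 + 2 = 6
2g' = 8
g' = 4

4


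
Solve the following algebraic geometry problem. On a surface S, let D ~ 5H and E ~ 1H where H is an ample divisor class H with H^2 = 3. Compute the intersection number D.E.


Using bilinearity of the intersection pairing on a surface S:
(aH).(bH) = ab * (H.H)
We have H^2 = 3.
D.E = (5H).(1H) = 5*1*3
= 5*3
= 15

15


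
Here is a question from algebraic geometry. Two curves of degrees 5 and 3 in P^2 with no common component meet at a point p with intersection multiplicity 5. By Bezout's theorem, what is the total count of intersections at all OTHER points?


By Bezout's theorem, the total intersection number is d1 * d2.
Total = 5 * 3 = 15
Intersection multiplicity at p = 5
Remaining intersections = 15 - 5 = 10

10


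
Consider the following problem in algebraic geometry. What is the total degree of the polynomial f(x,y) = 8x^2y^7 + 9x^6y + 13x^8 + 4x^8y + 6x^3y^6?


Examine each term for its total degree (sum of exponents).
  Term '8x^2y^7' has total degree 2+7 = 9.
  Term '9x^6y' has total degree 6+1 = 7.
  Term '13x^8' has total degree 8+0 = 8.
  Term '4x^8y' has total degree 8+1 = 9.
  Term '6x^3y^6' has total degree 3+6 = 9.
The maximum total degree among all terms is 9.

9


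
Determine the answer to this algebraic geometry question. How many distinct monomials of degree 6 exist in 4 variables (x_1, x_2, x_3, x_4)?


The number of degree-6 monomials in 4 variables is C(d+n-1, n-1).
= C(6+4-1, 4-1) = C(9, 3)
= 84

84


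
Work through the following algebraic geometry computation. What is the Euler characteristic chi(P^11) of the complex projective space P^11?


The complex projective space P^11 has one cell in each even real dimension 0, 2, ..., 22.
The cohomology groups are H^{2k}(P^11) = Z for k = 0,...,11, and 0 otherwise.
Euler characteristic = sum of Betti numbers = 1 per even-dimensional cohomology group.
chi(P^11) = 11 + 1 = 12

12


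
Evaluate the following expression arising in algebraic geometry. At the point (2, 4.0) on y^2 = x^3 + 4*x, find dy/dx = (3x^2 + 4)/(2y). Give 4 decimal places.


Using implicit differentiation of y^2 = x^3 + 4*x:
2y * dy/dx = 3x^2 + 4
dy/dx = (3x^2 + 4)/(2y)
Numerator: 3*2^2 + 4 = 16
Denominator: 2*4.0 = 8.0
dy/dx = 16/8.0 = 2.0000

2.0000


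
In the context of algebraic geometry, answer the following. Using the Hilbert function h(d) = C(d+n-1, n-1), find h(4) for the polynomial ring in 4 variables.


The Hilbert function for the polynomial ring in 4 variables is:
h(d) = C(d+n-1, n-1)
h(4) = C(4+4-1, 4-1) = C(7, 3)
= 7! / (3! * 4!)
= 35

35


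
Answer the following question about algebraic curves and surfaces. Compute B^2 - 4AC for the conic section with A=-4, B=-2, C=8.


The discriminant of a conic Ax^2 + Bxy + Cy^2 + ... = 0 is B^2 - 4AC.
B^2 = (-2)^2 = 4
4AC = 4*(-4)*8 = -128
Discriminant = 4 + 128 = 132

132


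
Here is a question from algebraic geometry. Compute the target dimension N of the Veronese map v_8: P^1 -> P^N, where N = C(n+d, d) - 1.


The Veronese embedding v_d: P^n -> P^N maps each point to all
degree-d monomials in n+1 homogeneous coordinates.
N = C(n+d, d) - 1
N = C(1+8, 8) - 1
N = C(9, 8) - 1
C(9, 8) = 9
N = 9 - 1 = 8

8


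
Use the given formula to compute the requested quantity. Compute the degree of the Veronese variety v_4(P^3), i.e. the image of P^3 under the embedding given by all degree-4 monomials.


The Veronese variety v_4(P^3) has degree d^r.
d^r = 4^3 = 64

64


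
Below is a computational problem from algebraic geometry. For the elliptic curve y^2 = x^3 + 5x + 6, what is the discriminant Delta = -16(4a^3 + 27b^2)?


Compute each component:
4a^3 = 4*5^3 = 4*125 = 500
27b^2 = 27*6^2 = 27*36 = 972
4a^3 + 27b^2 = 500 + 972 = 1472
Delta = -16*1472 = -23552

-23552


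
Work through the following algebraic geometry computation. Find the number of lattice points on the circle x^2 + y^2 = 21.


Systematically check integer values of x where x^2 <= 21.
For each valid x, check if 21 - x^2 is a perfect square.
Total integer solutions found: 0

0


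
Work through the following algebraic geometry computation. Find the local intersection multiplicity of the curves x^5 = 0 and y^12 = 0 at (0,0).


The intersection multiplicity of V(x^a) and V(y^b) at the origin is:
I(O; V(x^5), V(y^12)) = dim_k(k[x,y]/(x^5, y^12))
A basis for k[x,y]/(x^5, y^12) is the set of monomials x^i * y^j
where 0 <= i < 5 and 0 <= j < 12.
The number of such monomials is 5 * 12 = 60

60


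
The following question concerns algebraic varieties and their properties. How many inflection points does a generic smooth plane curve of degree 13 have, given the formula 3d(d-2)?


For a general smooth plane curve C of degree d, the inflection points are
the intersection of C with its Hessian curve, which has degree 3(d-2).
By Bezout, the total intersection number is d * 3(d-2) = 13 * 33 = 429.
For a general curve every flex is ordinary, so each contributes
multiplicity 1 to C·Hess(C), and the number of distinct inflection
points is 3d(d-2).
Inflection points = 3*13*(13-2) = 3*13*11 = 429

429
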